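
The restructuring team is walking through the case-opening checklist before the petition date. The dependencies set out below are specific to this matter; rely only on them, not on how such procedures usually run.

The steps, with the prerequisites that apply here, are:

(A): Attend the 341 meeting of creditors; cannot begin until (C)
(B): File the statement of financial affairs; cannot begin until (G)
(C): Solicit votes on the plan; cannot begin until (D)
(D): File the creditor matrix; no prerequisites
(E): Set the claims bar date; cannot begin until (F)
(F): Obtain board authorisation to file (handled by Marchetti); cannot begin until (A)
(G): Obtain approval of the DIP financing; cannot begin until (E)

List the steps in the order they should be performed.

(D) → (C) → (A) → (F) → (E) → (G) → (B)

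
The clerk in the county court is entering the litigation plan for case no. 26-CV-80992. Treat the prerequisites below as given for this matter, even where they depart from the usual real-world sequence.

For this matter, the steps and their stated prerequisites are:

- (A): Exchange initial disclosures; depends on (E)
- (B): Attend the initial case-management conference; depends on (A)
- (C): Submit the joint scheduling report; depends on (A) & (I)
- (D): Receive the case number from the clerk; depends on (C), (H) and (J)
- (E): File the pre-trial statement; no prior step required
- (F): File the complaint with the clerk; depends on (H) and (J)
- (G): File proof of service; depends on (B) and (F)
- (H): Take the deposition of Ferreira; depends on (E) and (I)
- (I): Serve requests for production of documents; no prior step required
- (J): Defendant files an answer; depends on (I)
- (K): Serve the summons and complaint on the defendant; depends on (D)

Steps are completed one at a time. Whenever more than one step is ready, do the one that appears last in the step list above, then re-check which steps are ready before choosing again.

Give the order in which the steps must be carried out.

(I) → (J) → (E) → (H) → (F) → (A) → (C) → (D) → (K) → (B) → (G)

(I) and (E) have no prerequisites; (I) is listed later, so (I) is first.
(J) and (E) are both available; (J) is listed later → (J).
(E) is the only step now ready → (E).
Now (H) and (A) have their prerequisites met. (H) is listed later, so (H) next.
(F) now also ready, so the ready set is {(F), (A)}; (F) is listed later → (F).
(A) needed (E), now all done → (A).
Ready: (C) and (B). (C) is listed later → (C).
(D) now also ready, so the ready set is {(D), (B)}; (D) is listed later → (D).
Ready: (K) and (B). (K) is listed later → (K).
(B) needed (A), now all done → (B).
(G) needed (F) and (B), now all done → (G).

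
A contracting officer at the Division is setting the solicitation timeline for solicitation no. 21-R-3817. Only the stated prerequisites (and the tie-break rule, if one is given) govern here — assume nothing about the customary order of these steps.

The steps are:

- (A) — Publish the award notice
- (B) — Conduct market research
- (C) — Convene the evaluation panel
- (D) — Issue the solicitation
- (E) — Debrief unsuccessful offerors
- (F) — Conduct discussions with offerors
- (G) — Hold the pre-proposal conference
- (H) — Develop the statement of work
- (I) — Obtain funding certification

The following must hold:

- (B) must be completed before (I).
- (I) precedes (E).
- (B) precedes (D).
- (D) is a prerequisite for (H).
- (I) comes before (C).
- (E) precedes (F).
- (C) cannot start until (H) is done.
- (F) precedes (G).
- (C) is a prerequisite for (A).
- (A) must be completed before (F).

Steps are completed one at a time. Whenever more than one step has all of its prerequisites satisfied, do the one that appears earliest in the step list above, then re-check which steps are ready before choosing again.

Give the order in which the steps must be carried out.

(B) (D) (H) (I) (C) (A) (E) (F) (G)

(B) has no prerequisites → (B) first.
Ready: (D) and (I). (D) is listed earlier → (D).
Ready: (H) and (I). (H) is listed earlier → (H).
(I) is the only step now ready → (I).
(C) and (E) are both available; (C) is listed earlier → (C).
(A) now also ready, so the ready set is {(A), (E)}; (A) is listed earlier → (A).
That leaves (E) as the only ready step → (E).
That leaves (F) as the only ready step → (F).
(G) is the only step now ready → (G).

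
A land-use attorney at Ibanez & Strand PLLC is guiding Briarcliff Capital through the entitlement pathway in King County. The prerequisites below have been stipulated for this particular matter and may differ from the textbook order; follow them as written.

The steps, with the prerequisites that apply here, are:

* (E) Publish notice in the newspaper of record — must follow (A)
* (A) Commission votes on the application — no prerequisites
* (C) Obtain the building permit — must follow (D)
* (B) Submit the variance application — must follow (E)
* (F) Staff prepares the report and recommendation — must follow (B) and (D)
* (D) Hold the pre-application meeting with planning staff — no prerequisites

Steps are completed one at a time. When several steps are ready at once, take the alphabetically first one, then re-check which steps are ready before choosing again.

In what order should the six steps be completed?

(A) and (D) have no prerequisites; (A) has the earlier label, so (A) is first.
Now (D) and (E) have their prerequisites met. (D) has the earlier label, so (D) next.
(C) now also ready, so the ready set is {(C), (E)}; (C) has the earlier label → (C).
(E) needed (A), now all done → (E).
(B) needed (E), now all done → (B).
That leaves (F) as the only ready step → (F).

(A), (D), (C), (E), (B), (F)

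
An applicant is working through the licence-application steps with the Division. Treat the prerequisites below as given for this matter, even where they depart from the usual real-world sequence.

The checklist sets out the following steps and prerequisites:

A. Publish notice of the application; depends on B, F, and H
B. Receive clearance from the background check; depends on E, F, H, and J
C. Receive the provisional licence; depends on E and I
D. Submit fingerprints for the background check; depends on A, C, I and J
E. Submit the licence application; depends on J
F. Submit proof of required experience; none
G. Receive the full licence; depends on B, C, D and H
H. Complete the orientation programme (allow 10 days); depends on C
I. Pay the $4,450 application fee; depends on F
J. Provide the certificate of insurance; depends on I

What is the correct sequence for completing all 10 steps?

F → I → J → E → C → H → B → A → D → G

F is the only step with nothing outstanding, so it goes first.
That leaves I as the only ready step → I.
J needed I, now all done → J.
Next only E has its prerequisites met → E.
That leaves C as the only ready step → C.
H is the only step now ready → H.
B needed E, F, H and J, now all done → B.
A needed B, F and H, now all done → A.
D needed A, C, I and J, now all done → D.
G needed B, C, D and H, now all done → G.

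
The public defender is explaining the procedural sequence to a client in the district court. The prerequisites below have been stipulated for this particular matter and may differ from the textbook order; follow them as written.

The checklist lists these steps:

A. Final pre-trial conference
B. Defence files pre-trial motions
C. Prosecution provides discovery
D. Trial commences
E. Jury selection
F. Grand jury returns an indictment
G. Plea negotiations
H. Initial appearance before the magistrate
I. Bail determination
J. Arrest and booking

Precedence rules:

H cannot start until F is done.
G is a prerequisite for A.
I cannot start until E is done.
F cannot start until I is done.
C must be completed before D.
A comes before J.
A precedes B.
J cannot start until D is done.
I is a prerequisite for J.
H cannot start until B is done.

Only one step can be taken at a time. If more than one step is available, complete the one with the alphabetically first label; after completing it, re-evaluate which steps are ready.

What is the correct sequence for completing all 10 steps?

C, E and G have no prerequisites; C has the earlier label, so C is first.
D, E and G are all available; D has the earlier label → D.
E and G are both available; E has the earlier label → E.
Now G and I have their prerequisites met. G has the earlier label, so G next.
A and I are both available; A has the earlier label → A.
B and I are both available; B has the earlier label → B.
I is the only step now ready → I.
Ready: F and J. F has the earlier label → F.
H now also ready, so the ready set is {H, J}; H has the earlier label → H.
That leaves J as the only ready step → J.

C D E G A B I F H J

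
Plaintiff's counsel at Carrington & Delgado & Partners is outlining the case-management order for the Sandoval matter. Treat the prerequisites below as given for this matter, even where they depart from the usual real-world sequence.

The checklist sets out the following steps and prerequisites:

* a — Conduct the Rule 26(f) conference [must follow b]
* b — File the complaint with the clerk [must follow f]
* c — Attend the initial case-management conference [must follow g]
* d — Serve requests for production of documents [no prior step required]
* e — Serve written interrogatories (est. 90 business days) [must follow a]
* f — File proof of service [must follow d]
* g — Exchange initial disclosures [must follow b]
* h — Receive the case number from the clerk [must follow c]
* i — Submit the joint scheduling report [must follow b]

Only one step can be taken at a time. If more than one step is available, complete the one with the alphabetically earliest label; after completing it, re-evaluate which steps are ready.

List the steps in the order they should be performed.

Only d has no prerequisites, so it is first.
f needed d, now all done → f.
b needed f, now all done → b.
Now a, g and i have their prerequisites met. a has the earlier label, so a next.
e, g and i are all available; e has the earlier label → e.
g and i are both available; g has the earlier label → g.
c and i are both available; c has the earlier label → c.
h and i are both available; h has the earlier label → h.
i needed b, now all done → i.

d, f, b, a, e, g, c, h, i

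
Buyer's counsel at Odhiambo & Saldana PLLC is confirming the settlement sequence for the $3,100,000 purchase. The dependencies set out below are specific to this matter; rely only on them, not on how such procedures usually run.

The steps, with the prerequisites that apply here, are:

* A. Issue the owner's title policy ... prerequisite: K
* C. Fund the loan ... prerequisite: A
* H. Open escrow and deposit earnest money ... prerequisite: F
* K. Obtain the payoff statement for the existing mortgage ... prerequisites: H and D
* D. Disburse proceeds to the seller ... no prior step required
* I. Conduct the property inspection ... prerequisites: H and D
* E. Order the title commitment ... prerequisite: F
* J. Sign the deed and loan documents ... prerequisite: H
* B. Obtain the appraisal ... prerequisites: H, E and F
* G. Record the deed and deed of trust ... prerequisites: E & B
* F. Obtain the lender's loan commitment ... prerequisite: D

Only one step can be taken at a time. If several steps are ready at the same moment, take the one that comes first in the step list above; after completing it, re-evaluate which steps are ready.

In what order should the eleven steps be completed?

Only D has no prerequisites, so it is first.
F is the only step now ready → F.
H and E are both available; H is listed earlier → H.
K, I and J now also ready, so the ready set is {K, I, E, J}; K is listed earlier → K.
A now also ready, so the ready set is {A, I, E, J}; A is listed earlier → A.
C now also ready, so the ready set is {C, I, E, J}; C is listed earlier → C.
Ready: I, E and J. I is listed earlier → I.
Ready: E and J. E is listed earlier → E.
J and B are both available; J is listed earlier → J.
B is the only step now ready → B.
That leaves G as the only ready step → G.

D, F, H, K, A, C, I, E, J, B, G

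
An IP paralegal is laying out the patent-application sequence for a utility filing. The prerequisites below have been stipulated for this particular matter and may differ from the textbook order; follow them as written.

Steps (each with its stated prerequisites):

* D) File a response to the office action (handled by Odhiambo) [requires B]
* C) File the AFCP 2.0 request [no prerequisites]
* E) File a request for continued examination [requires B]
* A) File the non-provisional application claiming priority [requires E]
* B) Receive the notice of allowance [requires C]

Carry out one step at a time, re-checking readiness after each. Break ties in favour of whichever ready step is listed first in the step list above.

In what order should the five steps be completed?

C has no prerequisites → C first.
B is the only step now ready → B.
Now D and E have their prerequisites met. D is listed earlier, so D next.
That leaves E as the only ready step → E.
A needed E, now all done → A.

C B D E A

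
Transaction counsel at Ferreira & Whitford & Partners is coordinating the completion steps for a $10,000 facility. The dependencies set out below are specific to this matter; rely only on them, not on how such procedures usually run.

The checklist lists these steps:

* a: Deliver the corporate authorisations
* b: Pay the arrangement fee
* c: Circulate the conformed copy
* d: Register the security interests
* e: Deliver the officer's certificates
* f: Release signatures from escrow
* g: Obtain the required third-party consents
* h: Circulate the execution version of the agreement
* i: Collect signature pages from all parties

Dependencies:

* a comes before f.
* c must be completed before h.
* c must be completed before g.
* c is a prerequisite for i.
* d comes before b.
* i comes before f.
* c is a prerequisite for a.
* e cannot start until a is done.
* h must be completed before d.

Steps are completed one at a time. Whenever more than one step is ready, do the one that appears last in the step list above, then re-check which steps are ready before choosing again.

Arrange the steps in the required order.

c is the only step with nothing outstanding, so it goes first.
Ready: i, h, g and a. i is listed later → i.
Now h, g and a have their prerequisites met. h is listed later, so h next.
Now g, d and a have their prerequisites met. g is listed later, so g next.
Now d and a have their prerequisites met. d is listed later, so d next.
b now also ready, so the ready set is {b, a}; b is listed later → b.
a needed c, now all done → a.
f and e are both available; f is listed later → f.
e is the only step now ready → e.

c → i → h → g → d → b → a → f → e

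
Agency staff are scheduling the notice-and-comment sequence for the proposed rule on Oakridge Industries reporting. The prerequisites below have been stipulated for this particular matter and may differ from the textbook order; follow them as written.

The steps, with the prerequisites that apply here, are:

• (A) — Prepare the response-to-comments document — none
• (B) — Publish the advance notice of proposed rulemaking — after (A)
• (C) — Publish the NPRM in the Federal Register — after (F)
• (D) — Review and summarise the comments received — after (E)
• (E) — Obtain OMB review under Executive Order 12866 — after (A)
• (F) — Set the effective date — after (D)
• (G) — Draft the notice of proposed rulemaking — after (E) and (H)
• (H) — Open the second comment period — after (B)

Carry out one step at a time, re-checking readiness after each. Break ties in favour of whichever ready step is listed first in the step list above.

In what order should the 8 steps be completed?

(A) (B) (E) (D) (F) (C) (H) (G)

Only (A) has no prerequisites, so it is first.
(B) and (E) are both available; (B) is listed earlier → (B).
Now (E) and (H) have their prerequisites met. (E) is listed earlier, so (E) next.
Ready: (D) and (H). (D) is listed earlier → (D).
(F) now also ready, so the ready set is {(F), (H)}; (F) is listed earlier → (F).
(C) now also ready, so the ready set is {(C), (H)}; (C) is listed earlier → (C).
(H) needed (B), now all done → (H).
That leaves (G) as the only ready step → (G).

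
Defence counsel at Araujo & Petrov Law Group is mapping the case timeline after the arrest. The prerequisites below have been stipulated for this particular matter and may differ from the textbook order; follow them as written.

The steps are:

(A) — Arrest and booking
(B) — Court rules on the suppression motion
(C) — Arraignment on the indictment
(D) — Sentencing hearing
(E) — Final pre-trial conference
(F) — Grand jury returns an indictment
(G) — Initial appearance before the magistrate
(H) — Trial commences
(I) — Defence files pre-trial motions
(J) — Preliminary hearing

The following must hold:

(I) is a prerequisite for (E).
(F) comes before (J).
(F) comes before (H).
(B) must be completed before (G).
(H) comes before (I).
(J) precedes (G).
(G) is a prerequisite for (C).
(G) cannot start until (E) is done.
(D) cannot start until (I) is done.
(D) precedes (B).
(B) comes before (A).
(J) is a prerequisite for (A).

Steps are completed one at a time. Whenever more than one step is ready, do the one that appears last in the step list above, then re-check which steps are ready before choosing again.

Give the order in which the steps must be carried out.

(F) is the only step with nothing outstanding, so it goes first.
Now (J) and (H) have their prerequisites met. (J) is listed later, so (J) next.
(H) is the only step now ready → (H).
(I) is the only step now ready → (I).
Now (E) and (D) have their prerequisites met. (E) is listed later, so (E) next.
Next only (D) has its prerequisites met → (D).
That leaves (B) as the only ready step → (B).
(G) and (A) are both available; (G) is listed later → (G).
Now (C) and (A) have their prerequisites met. (C) is listed later, so (C) next.
Next only (A) has its prerequisites met → (A).

(F), (J), (H), (I), (E), (D), (B), (G), (C), (A)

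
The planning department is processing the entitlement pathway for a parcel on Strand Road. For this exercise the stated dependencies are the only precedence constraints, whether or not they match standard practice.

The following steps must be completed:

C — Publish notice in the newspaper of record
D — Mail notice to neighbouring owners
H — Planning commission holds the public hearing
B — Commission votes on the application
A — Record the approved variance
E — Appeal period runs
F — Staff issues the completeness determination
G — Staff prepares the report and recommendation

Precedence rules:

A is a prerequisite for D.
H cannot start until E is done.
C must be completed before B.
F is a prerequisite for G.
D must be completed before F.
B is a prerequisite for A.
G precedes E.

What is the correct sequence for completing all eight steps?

C has no prerequisites → C first.
B needed C, now all done → B.
A is the only step now ready → A.
That leaves D as the only ready step → D.
Next only F has its prerequisites met → F.
G needed F, now all done → G.
Next only E has its prerequisites met → E.
H needed E, now all done → H.

C → B → A → D → F → G → E → H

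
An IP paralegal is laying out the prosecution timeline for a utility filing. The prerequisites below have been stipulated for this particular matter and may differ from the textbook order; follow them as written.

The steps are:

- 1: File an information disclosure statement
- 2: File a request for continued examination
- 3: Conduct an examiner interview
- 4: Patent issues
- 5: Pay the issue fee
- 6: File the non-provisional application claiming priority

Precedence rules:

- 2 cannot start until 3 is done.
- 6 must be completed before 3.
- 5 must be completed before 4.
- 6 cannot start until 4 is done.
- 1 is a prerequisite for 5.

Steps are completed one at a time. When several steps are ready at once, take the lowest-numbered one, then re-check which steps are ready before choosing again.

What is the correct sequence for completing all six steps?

1 → 5 → 4 → 6 → 3 → 2

Only 1 has no prerequisites, so it is first.
Next only 5 has its prerequisites met → 5.
That leaves 4 as the only ready step → 4.
That leaves 6 as the only ready step → 6.
Next only 3 has its prerequisites met → 3.
Next only 2 has its prerequisites met → 2.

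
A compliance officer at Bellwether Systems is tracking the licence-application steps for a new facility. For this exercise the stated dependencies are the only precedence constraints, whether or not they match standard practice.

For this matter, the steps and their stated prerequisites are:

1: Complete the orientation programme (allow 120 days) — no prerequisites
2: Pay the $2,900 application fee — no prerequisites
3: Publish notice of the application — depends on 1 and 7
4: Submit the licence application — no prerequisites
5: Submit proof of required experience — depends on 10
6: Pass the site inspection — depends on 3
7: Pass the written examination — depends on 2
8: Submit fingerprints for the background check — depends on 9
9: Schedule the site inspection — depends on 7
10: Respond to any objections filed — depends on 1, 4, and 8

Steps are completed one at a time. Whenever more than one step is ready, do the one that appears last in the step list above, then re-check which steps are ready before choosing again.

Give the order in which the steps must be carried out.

Nothing is required for 4, 2 and 1. 4 is listed later → 4 first.
Now 2 and 1 have their prerequisites met. 2 is listed later, so 2 next.
7 now also ready, so the ready set is {7, 1}; 7 is listed later → 7.
Now 9 and 1 have their prerequisites met. 9 is listed later, so 9 next.
8 now also ready, so the ready set is {8, 1}; 8 is listed later → 8.
That leaves 1 as the only ready step → 1.
Now 10 and 3 have their prerequisites met. 10 is listed later, so 10 next.
5 now also ready, so the ready set is {5, 3}; 5 is listed later → 5.
3 needed 7 and 1, now all done → 3.
That leaves 6 as the only ready step → 6.

4, 2, 7, 9, 8, 1, 10, 5, 3, 6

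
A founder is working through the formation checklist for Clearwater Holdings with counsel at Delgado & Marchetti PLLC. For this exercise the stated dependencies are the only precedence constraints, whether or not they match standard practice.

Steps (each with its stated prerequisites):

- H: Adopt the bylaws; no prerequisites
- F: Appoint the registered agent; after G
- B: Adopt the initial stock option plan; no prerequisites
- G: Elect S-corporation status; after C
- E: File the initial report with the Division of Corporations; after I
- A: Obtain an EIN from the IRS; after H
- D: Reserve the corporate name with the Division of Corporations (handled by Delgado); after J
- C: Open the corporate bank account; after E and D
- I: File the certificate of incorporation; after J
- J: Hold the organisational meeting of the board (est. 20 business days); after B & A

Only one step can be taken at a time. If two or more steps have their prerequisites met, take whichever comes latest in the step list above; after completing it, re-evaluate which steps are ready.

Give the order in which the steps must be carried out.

B, H, A, J, I, D, E, C, G, F

B and H have no prerequisites; B is listed later, so B is first.
That leaves H as the only ready step → H.
A needed H, now all done → A.
J is the only step now ready → J.
I and D are both available; I is listed later → I.
D and E are both available; D is listed later → D.
E needed I, now all done → E.
Next only C has its prerequisites met → C.
G is the only step now ready → G.
That leaves F as the only ready step → F.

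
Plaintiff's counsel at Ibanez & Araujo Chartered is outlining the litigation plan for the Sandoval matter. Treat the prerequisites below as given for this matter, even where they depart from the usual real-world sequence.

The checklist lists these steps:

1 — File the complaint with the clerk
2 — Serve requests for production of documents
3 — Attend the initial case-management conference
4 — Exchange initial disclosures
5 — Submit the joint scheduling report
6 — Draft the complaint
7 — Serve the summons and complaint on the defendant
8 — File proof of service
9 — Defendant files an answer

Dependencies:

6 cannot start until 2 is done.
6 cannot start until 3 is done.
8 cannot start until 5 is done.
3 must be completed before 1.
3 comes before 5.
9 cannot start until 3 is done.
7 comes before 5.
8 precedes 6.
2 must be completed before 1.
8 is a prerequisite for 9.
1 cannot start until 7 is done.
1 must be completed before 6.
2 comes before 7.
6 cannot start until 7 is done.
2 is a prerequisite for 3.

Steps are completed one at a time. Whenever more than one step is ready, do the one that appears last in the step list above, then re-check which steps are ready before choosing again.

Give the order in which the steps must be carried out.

4, 2, 7, 3, 5, 8, 9, 1, 6

Nothing is required for 4 and 2. 4 is listed later → 4 first.
That leaves 2 as the only ready step → 2.
7 and 3 are both available; 7 is listed later → 7.
3 needed 2, now all done → 3.
Ready: 5 and 1. 5 is listed later → 5.
Now 8 and 1 have their prerequisites met. 8 is listed later, so 8 next.
9 now also ready, so the ready set is {9, 1}; 9 is listed later → 9.
1 is the only step now ready → 1.
Next only 6 has its prerequisites met → 6.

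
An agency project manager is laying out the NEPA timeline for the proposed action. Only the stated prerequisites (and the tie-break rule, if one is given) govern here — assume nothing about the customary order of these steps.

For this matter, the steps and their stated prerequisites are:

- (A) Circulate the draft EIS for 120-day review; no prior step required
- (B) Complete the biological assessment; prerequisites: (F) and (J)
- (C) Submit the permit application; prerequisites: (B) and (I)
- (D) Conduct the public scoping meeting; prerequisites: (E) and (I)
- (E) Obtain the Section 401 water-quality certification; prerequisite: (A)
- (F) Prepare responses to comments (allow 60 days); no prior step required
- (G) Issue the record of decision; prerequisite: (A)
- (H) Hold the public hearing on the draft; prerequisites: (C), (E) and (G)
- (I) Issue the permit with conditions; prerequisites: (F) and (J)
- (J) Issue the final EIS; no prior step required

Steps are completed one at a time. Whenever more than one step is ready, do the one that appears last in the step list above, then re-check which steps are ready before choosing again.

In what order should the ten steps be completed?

(J), (F), (I), (B), (C), (A), (G), (E), (H), (D)

(J), (F) and (A) have no prerequisites; (J) is listed later, so (J) is first.
(F) and (A) are both available; (F) is listed later → (F).
(I) and (B) now also ready, so the ready set is {(I), (B), (A)}; (I) is listed later → (I).
Now (B) and (A) have their prerequisites met. (B) is listed later, so (B) next.
(C) now also ready, so the ready set is {(C), (A)}; (C) is listed later → (C).
(A) is the only step now ready → (A).
Now (G) and (E) have their prerequisites met. (G) is listed later, so (G) next.
(E) needed (A), now all done → (E).
Now (H) and (D) have their prerequisites met. (H) is listed later, so (H) next.
(D) needed (I) and (E), now all done → (D).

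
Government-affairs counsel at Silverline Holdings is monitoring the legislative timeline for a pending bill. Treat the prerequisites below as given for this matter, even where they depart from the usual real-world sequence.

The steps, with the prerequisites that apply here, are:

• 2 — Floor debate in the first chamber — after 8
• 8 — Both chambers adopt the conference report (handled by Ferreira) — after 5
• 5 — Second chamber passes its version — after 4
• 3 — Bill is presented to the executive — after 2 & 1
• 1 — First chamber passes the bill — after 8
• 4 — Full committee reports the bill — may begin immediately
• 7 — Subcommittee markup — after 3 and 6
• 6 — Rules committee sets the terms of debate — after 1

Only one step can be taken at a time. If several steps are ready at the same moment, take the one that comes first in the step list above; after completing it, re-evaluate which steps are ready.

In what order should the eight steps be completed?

4 → 5 → 8 → 2 → 1 → 3 → 6 → 7

4 has no prerequisites → 4 first.
That leaves 5 as the only ready step → 5.
8 needed 5, now all done → 8.
Ready: 2 and 1. 2 is listed earlier → 2.
1 is the only step now ready → 1.
3 and 6 are both available; 3 is listed earlier → 3.
Next only 6 has its prerequisites met → 6.
7 needed 3 and 6, now all done → 7.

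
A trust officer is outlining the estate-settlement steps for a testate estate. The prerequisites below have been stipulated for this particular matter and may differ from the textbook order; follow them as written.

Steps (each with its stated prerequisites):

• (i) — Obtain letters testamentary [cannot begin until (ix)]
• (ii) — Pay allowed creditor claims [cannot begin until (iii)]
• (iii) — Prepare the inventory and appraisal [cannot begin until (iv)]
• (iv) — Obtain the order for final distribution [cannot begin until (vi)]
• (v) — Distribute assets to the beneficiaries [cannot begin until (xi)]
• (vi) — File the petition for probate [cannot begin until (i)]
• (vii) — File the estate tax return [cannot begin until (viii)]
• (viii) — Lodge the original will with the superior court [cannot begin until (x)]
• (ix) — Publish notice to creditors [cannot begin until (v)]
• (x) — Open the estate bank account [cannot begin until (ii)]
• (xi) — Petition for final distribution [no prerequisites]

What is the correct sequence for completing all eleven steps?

(xi), (v), (ix), (i), (vi), (iv), (iii), (ii), (x), (viii), (vii)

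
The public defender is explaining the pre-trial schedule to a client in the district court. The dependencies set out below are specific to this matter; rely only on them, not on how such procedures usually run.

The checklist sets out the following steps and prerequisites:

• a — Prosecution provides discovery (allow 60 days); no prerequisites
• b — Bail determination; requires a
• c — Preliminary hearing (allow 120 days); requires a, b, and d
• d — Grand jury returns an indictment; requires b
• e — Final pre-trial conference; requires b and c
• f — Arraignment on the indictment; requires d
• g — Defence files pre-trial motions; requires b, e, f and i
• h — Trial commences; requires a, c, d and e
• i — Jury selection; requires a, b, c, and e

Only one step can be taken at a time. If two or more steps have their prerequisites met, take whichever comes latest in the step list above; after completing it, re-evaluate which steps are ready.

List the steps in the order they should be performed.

a is the only step with nothing outstanding, so it goes first.
That leaves b as the only ready step → b.
That leaves d as the only ready step → d.
Ready: f and c. f is listed later → f.
c needed d, b and a, now all done → c.
That leaves e as the only ready step → e.
Ready: i and h. i is listed later → i.
g now also ready, so the ready set is {h, g}; h is listed later → h.
Next only g has its prerequisites met → g.

a, b, d, f, c, e, i, h, g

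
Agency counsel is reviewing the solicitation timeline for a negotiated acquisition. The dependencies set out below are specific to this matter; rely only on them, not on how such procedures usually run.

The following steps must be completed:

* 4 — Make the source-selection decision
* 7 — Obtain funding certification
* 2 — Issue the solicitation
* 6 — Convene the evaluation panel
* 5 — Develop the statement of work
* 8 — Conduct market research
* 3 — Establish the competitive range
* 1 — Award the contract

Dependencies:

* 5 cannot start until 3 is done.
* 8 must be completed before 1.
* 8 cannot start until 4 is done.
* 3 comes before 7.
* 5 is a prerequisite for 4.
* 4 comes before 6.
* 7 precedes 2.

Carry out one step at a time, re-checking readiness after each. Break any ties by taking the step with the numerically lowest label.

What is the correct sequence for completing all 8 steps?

3 5 4 6 7 2 8 1

3 has no prerequisites → 3 first.
Now 5 and 7 have their prerequisites met. 5 has the earlier label, so 5 next.
Ready: 4 and 7. 4 has the earlier label → 4.
Ready: 6, 7 and 8. 6 has the earlier label → 6.
Now 7 and 8 have their prerequisites met. 7 has the earlier label, so 7 next.
Ready: 2 and 8. 2 has the earlier label → 2.
Next only 8 has its prerequisites met → 8.
Next only 1 has its prerequisites met → 1.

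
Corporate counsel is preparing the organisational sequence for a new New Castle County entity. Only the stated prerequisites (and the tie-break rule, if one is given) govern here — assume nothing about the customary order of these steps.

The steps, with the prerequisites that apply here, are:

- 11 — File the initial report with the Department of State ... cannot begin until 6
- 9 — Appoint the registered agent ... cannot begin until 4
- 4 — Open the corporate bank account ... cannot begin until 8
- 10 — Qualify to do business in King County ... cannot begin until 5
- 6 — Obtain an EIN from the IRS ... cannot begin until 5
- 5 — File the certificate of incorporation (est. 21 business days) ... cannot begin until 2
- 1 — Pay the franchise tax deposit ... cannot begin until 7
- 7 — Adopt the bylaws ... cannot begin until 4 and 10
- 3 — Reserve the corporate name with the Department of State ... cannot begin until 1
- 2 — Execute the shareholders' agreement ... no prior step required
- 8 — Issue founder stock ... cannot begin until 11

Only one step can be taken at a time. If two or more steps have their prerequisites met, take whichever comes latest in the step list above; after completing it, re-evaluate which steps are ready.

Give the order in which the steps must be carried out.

2 → 5 → 6 → 10 → 11 → 8 → 4 → 7 → 1 → 3 → 9

2 has no prerequisites → 2 first.
Next only 5 has its prerequisites met → 5.
6 and 10 are both available; 6 is listed later → 6.
11 now also ready, so the ready set is {10, 11}; 10 is listed later → 10.
Next only 11 has its prerequisites met → 11.
8 needed 11, now all done → 8.
4 needed 8, now all done → 4.
Ready: 7 and 9. 7 is listed later → 7.
1 now also ready, so the ready set is {1, 9}; 1 is listed later → 1.
3 now also ready, so the ready set is {3, 9}; 3 is listed later → 3.
9 needed 4, now all done → 9.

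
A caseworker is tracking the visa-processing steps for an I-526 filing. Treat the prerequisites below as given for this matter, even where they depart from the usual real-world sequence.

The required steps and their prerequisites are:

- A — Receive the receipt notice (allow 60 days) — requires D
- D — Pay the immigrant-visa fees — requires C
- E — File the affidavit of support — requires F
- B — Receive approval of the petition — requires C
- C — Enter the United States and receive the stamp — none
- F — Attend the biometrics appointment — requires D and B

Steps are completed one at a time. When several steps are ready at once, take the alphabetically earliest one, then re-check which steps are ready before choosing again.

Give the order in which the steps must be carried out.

Only C has no prerequisites, so it is first.
Now B and D have their prerequisites met. B has the earlier label, so B next.
That leaves D as the only ready step → D.
Now A and F have their prerequisites met. A has the earlier label, so A next.
F needed B and D, now all done → F.
That leaves E as the only ready step → E.

C, B, D, A, F, E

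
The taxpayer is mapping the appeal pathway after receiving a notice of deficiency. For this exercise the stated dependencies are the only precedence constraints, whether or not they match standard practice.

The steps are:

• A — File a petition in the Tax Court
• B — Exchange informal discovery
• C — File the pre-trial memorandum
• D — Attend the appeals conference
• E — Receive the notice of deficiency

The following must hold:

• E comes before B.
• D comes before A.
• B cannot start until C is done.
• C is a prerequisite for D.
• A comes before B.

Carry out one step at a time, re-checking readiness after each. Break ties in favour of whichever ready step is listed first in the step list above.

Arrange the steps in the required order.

C, D, A, E, B

Nothing is required for C and E. C is listed earlier → C first.
D now also ready, so the ready set is {D, E}; D is listed earlier → D.
A and E are both available; A is listed earlier → A.
That leaves E as the only ready step → E.
B needed A, C and E, now all done → B.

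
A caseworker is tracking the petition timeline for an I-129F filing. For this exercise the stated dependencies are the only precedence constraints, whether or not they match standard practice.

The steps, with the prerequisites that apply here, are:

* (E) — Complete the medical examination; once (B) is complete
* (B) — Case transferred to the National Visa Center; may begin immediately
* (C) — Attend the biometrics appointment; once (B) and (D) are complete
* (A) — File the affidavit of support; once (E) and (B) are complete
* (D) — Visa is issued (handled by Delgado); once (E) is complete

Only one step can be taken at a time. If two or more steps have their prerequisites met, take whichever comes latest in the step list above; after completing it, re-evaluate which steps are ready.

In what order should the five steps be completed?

Only (B) has no prerequisites, so it is first.
(E) needed (B), now all done → (E).
Ready: (D) and (A). (D) is listed later → (D).
(C) now also ready, so the ready set is {(A), (C)}; (A) is listed later → (A).
(C) is the only step now ready → (C).

(B), (E), (D), (A), (C)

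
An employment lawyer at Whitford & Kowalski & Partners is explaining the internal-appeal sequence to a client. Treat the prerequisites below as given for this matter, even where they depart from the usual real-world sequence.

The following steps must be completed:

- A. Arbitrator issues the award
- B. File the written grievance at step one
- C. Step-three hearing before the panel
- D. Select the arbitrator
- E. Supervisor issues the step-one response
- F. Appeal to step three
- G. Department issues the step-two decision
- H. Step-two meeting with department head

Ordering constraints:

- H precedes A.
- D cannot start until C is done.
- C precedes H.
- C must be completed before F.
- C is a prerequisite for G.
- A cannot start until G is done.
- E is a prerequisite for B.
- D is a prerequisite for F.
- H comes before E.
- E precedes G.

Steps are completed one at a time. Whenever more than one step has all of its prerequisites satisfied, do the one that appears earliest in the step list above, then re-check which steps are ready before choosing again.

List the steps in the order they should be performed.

C D F H E B G A

Only C has no prerequisites, so it is first.
Ready: D and H. D is listed earlier → D.
Now F and H have their prerequisites met. F is listed earlier, so F next.
H needed C, now all done → H.
E needed H, now all done → E.
Ready: B and G. B is listed earlier → B.
Next only G has its prerequisites met → G.
A is the only step now ready → A.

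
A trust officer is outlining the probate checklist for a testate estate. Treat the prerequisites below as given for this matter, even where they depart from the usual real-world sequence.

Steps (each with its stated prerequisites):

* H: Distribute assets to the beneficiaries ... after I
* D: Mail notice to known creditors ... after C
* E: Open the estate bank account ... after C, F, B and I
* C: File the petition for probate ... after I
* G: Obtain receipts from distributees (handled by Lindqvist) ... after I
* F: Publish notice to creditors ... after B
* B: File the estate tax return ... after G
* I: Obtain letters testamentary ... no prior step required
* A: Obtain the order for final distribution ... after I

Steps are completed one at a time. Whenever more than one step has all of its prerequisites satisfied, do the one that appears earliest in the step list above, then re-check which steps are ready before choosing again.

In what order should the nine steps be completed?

I, H, C, D, G, B, F, E, A

I is the only step with nothing outstanding, so it goes first.
Now H, C, G and A have their prerequisites met. H is listed earlier, so H next.
C, G and A are all available; C is listed earlier → C.
D now also ready, so the ready set is {D, G, A}; D is listed earlier → D.
G and A are both available; G is listed earlier → G.
Now B and A have their prerequisites met. B is listed earlier, so B next.
F and A are both available; F is listed earlier → F.
Ready: E and A. E is listed earlier → E.
That leaves A as the only ready step → A.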